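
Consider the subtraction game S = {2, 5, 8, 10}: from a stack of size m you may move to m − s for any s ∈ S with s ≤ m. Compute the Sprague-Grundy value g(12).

2

Compute g(0), g(1), … for moves {2, 5, 8, 10}:
g(0) = mex{} = 0
g(1) = mex{} = 0
g(2) = mex{0} = 1
g(3) = mex{0} = 1
g(4) = mex{1} = 0
g(5) = mex{0,1} = 2
g(6) = mex{0} = 1
g(7) = mex{1,2} = 0
g(8) = mex{0,1} = 2
g(9) = mex{0} = 1
g(10) = mex{0,1,2} = 3
g(11) = mex{0,1} = 2
g(12) = mex{0,1,3} = 2
So g(12) = 2.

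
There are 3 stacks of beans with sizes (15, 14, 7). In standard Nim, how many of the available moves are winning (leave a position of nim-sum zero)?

3

Nim-sum: 15 XOR 14 XOR 7 = 6.
The overall nim-sum is X = 6. A stack of size p has a winning move iff p XOR X < p (reduce it to p XOR X).
  15: 15 XOR 6 = 9 < 15 — winning move (to 9).
  14: 14 XOR 6 = 8 < 14 — winning move (to 8).
  7: 7 XOR 6 = 1 < 7 — winning move (to 1).
That gives 3 winning moves.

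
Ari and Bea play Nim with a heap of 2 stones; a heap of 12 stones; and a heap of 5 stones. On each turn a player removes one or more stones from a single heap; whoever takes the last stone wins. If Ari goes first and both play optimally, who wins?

Bitwise XOR of the heap sizes:
  0010  (2)
  1100  (12)
  0101  (5)
  ----
  1011  (11)
The nim-sum is 11 ≠ 0, so this is an N-position: the player to move can win; Ari has a winning move.

Ari wins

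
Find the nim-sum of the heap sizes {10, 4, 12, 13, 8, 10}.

Nim-sum: 10 ⊕ 4 ⊕ 12 ⊕ 13 ⊕ 8 ⊕ 10 = 13.

13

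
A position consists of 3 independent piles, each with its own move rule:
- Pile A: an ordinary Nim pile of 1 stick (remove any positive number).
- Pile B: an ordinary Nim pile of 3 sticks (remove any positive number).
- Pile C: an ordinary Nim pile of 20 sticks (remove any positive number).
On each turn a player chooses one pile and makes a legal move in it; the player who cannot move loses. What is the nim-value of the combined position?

22

Pile A is a plain Nim pile of size 1, so its Grundy value is 1.
Pile B is a plain Nim pile of size 3, so its Grundy value is 3.
Pile C is a plain Nim pile of size 20, so its Grundy value is 20.
By the Sprague-Grundy theorem, the Grundy value of a sum of independent games is the XOR of the component values.
Combined value = 1 XOR 3 XOR 20 = 22.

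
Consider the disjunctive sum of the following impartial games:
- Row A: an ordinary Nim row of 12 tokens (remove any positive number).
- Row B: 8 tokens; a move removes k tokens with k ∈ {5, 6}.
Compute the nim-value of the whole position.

13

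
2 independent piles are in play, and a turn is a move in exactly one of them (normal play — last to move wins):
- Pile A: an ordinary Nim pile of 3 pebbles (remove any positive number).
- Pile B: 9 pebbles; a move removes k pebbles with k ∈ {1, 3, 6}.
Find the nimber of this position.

Pile A is a plain Nim pile of size 3, so its Grundy value is 3.
Grundy values for pile B (subtraction set {1, 3, 6}):
k:     0  1  2  3  4  5  6  7  8  9
g(k):  0  1  0  1  0  1  2  3  2  0
So g(9) = 0.
The value of a disjunctive sum is the nim-sum of the parts.
Combined value = 3 XOR 0 = 3.

3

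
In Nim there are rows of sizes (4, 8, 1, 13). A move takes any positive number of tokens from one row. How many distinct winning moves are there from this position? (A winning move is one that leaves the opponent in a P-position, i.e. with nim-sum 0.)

0

In binary:
  0100  (4)
  1000  (8)
  0001  (1)
  1101  (13)
  ----
  0000  (0)
The nim-sum is already 0, so every move leaves a nonzero nim-sum — there are no winning moves.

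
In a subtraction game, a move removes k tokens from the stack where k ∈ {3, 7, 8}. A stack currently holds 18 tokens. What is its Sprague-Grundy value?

2

Grundy values for subtraction set {3, 7, 8}:
k:     0  1  2  3  4  5  6  7  8  9 10 11 12 13 14 15 16 17 18
g(k):  0  0  0  1  1  1  0  2  2  1  3  0  0  2  1  1  0  0  2
So g(18) = 2.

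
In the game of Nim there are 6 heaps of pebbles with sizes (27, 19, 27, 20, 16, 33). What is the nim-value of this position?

54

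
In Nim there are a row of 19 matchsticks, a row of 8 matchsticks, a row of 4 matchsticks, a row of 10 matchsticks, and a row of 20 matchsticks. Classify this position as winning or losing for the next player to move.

Bitwise XOR of the heap sizes:
  10011  (19)
  01000  (8)
  00100  (4)
  01010  (10)
  10100  (20)
  -----
  00001  (1)
The nim-sum is 1 ≠ 0, so this is an N-position: the player to move can win.

Winning position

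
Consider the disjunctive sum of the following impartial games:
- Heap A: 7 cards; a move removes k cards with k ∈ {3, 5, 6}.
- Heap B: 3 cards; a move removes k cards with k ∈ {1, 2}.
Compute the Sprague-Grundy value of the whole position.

2

Build the Grundy sequence for heap A with g(k) = mex{g(k−s) : s ∈ {3, 5, 6}, s ≤ k}:
g(0) = mex{} = 0
g(1) = mex{} = 0
g(2) = mex{} = 0
g(3) = mex{0} = 1
g(4) = mex{0} = 1
g(5) = mex{0} = 1
g(6) = mex{0,1} = 2
g(7) = mex{0,1} = 2
So g(7) = 2.
For heap B, compute g(0), g(1), … with moves {1, 2}:
k:     0  1  2  3
g(k):  0  1  2  0
So g(3) = 0.
The value of a disjunctive sum is the nim-sum of the parts.
Combined value = 2 XOR 0 = 2.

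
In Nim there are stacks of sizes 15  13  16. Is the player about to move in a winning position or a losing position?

Winning position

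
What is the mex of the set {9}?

0 is not in the set, so the mex is 0.

0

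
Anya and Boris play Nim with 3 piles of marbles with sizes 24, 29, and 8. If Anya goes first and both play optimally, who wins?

Nim-sum: 24 XOR 29 XOR 8 = 13.
The nim-sum is 13 ≠ 0, so this is an N-position: the player to move can win; Anya has a winning move.

Anya wins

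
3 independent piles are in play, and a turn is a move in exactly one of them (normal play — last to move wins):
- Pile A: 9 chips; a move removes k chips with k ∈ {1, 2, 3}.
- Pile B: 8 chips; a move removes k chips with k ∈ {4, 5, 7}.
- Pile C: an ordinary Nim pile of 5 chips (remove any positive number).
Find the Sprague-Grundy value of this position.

6

Build the Grundy sequence for pile A with g(k) = mex{g(k−s) : s ∈ {1, 2, 3}, s ≤ k}:
k:     0  1  2  3  4  5  6  7  8  9
g(k):  0  1  2  3  0  1  2  3  0  1
So g(9) = 1.
Build the Grundy sequence for pile B with g(k) = mex{g(k−s) : s ∈ {4, 5, 7}, s ≤ k}:
k:     0  1  2  3  4  5  6  7  8
g(k):  0  0  0  0  1  1  1  1  2
So g(8) = 2.
Pile C is a plain Nim pile of size 5, so its Grundy value is 5.
By the Sprague-Grundy theorem, the Grundy value of a sum of independent games is the XOR of the component values.
Combined value = 1 ⊕ 2 ⊕ 5 = 6.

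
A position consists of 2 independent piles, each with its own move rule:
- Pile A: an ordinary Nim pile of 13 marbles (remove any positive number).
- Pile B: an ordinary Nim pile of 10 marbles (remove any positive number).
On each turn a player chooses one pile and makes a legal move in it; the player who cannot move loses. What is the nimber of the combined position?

7

Pile A is a plain Nim pile of size 13, so its Grundy value is 13.
Pile B is a plain Nim pile of size 10, so its Grundy value is 10.
By the Sprague-Grundy theorem, the Grundy value of a sum of independent games is the XOR of the component values.
Combined value = 13 XOR 10 = 7.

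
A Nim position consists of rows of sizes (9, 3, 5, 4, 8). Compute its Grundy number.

3

Compute the nim-sum pairwise:
9 ⊕ 3 = 10
10 ⊕ 5 = 15
15 ⊕ 4 = 11
11 ⊕ 8 = 3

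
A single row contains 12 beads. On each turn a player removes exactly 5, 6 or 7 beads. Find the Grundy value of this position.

0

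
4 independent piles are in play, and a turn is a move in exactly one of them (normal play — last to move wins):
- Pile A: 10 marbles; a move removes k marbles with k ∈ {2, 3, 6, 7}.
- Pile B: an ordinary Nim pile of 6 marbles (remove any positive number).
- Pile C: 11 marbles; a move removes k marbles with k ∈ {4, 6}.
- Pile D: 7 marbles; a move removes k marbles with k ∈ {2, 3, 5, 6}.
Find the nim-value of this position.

5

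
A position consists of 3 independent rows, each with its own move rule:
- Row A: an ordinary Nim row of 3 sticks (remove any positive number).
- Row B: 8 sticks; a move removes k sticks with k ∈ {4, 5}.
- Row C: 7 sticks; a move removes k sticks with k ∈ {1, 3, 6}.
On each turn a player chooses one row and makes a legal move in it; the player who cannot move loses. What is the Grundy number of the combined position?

2

Row A is a plain Nim row of size 3, so its Grundy value is 3.
Grundy values for row B (subtraction set {4, 5}):
k:     0  1  2  3  4  5  6  7  8
g(k):  0  0  0  0  1  1  1  1  2
So g(8) = 2.
For row C, compute g(0), g(1), … with moves {1, 3, 6}:
g(0) = mex{} = 0
g(1) = mex{0} = 1
g(2) = mex{1} = 0
g(3) = mex{0} = 1
g(4) = mex{1} = 0
g(5) = mex{0} = 1
g(6) = mex{0,1} = 2
g(7) = mex{0,1,2} = 3
So g(7) = 3.
By the Sprague-Grundy theorem, the Grundy value of a sum of independent games is the XOR of the component values.
Combined value = 3 XOR 2 XOR 3 = 2.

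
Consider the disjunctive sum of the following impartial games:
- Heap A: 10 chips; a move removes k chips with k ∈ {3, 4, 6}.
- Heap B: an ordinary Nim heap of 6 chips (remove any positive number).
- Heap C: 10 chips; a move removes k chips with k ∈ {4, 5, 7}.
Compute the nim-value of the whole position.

Build the Grundy sequence for heap A with g(k) = mex{g(k−s) : s ∈ {3, 4, 6}, s ≤ k}:
g(0) = mex{} = 0
g(1) = mex{} = 0
g(2) = mex{} = 0
g(3) = mex{0} = 1
g(4) = mex{0} = 1
g(5) = mex{0} = 1
g(6) = mex{0,1} = 2
g(7) = mex{0,1} = 2
g(8) = mex{0,1} = 2
g(9) = mex{1,2} = 0
g(10) = mex{1,2} = 0
So g(10) = 0.
Heap B is a plain Nim heap of size 6, so its Grundy value is 6.
For heap C, compute g(0), g(1), … with moves {4, 5, 7}:
g(0) = mex{} = 0
g(1) = mex{} = 0
g(2) = mex{} = 0
g(3) = mex{} = 0
g(4) = mex{0} = 1
g(5) = mex{0} = 1
g(6) = mex{0} = 1
g(7) = mex{0} = 1
g(8) = mex{0,1} = 2
g(9) = mex{0,1} = 2
g(10) = mex{0,1} = 2
So g(10) = 2.
By the Sprague-Grundy theorem, the Grundy value of a sum of independent games is the XOR of the component values.
Combined value = 0 XOR 6 XOR 2 = 4.

4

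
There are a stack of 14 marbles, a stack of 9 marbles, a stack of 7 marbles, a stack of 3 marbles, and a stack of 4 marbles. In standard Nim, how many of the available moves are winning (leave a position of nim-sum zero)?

Bitwise XOR of the heap sizes:
  1110  (14)
  1001  (9)
  0111  (7)
  0011  (3)
  0100  (4)
  ----
  0111  (7)
The overall nim-sum is X = 7. A stack of size p has a winning move iff p XOR X < p (reduce it to p XOR X).
  14: 14 XOR 7 = 9 < 14 — winning move (to 9).
  9: 9 XOR 7 = 14 ≥ 9 — no move.
  7: 7 XOR 7 = 0 < 7 — winning move (to 0).
  3: 3 XOR 7 = 4 ≥ 3 — no move.
  4: 4 XOR 7 = 3 < 4 — winning move (to 3).
That gives 3 winning moves.

3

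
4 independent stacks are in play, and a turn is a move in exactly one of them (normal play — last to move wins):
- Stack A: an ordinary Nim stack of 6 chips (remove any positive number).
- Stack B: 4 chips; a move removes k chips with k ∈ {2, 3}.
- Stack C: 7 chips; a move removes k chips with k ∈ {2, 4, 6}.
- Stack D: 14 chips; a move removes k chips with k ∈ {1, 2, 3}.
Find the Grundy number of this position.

Stack A is a plain Nim stack of size 6, so its Grundy value is 6.
Build the Grundy sequence for stack B with g(k) = mex{g(k−s) : s ∈ {2, 3}, s ≤ k}:
g(0) = mex{} = 0
g(1) = mex{} = 0
g(2) = mex{0} = 1
g(3) = mex{0} = 1
g(4) = mex{0,1} = 2
So g(4) = 2.
Build the Grundy sequence for stack C with g(k) = mex{g(k−s) : s ∈ {2, 4, 6}, s ≤ k}:
k:     0  1  2  3  4  5  6  7
g(k):  0  0  1  1  2  2  3  3
So g(7) = 3.
Build the Grundy sequence for stack D with g(k) = mex{g(k−s) : s ∈ {1, 2, 3}, s ≤ k}:
k:     0  1  2  3  4  5  6  7  8  9 10 11 12 13 14
g(k):  0  1  2  3  0  1  2  3  0  1  2  3  0  1  2
So g(14) = 2.
By the Sprague-Grundy theorem, the Grundy value of a sum of independent games is the XOR of the component values.
Combined value = 6 ⊕ 2 ⊕ 3 ⊕ 2 = 5.

5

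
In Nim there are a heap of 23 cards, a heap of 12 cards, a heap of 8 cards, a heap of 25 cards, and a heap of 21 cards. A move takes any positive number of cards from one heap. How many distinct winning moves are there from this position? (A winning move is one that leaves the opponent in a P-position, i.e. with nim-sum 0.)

Compute the nim-sum pairwise:
23 ^ 12 = 27
27 ^ 8 = 19
19 ^ 25 = 10
10 ^ 21 = 31
The overall nim-sum is X = 31. A heap of size p has a winning move iff p XOR X < p (reduce it to p XOR X).
  23: 23 XOR 31 = 8 < 23 — winning move (to 8).
  12: 12 XOR 31 = 19 ≥ 12 — no move.
  8: 8 XOR 31 = 23 ≥ 8 — no move.
  25: 25 XOR 31 = 6 < 25 — winning move (to 6).
  21: 21 XOR 31 = 10 < 21 — winning move (to 10).
That gives 3 winning moves.

3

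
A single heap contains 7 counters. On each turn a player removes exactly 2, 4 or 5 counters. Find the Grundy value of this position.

0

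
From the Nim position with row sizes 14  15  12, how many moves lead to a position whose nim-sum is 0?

3

Bitwise XOR of the heap sizes:
  1110  (14)
  1111  (15)
  1100  (12)
  ----
  1101  (13)
The overall nim-sum is X = 13. A row of size p has a winning move iff p XOR X < p (reduce it to p XOR X).
  14: 14 XOR 13 = 3 < 14 — winning move (to 3).
  15: 15 XOR 13 = 2 < 15 — winning move (to 2).
  12: 12 XOR 13 = 1 < 12 — winning move (to 1).
That gives 3 winning moves.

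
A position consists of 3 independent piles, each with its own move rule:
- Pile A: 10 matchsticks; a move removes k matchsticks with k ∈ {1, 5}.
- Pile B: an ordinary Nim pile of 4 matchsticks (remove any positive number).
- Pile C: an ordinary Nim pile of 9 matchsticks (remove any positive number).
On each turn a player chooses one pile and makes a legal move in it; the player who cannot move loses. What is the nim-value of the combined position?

Grundy values for pile A (subtraction set {1, 5}):
k:     0  1  2  3  4  5  6  7  8  9 10
g(k):  0  1  0  1  0  1  0  1  0  1  0
So g(10) = 0.
Pile B is a plain Nim pile of size 4, so its Grundy value is 4.
Pile C is a plain Nim pile of size 9, so its Grundy value is 9.
The value of a disjunctive sum is the nim-sum of the parts.
Combined value = 0 XOR 4 XOR 9 = 13.

13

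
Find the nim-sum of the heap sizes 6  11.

Compute the nim-sum pairwise:
6 ^ 11 = 13

13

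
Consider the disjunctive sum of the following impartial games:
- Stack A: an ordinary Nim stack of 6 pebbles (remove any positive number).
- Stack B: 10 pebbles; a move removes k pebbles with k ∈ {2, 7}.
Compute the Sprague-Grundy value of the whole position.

6

Stack A is a plain Nim stack of size 6, so its Grundy value is 6.
Grundy values for stack B (subtraction set {2, 7}):
k:     0  1  2  3  4  5  6  7  8  9 10
g(k):  0  0  1  1  0  0  1  1  2  0  0
So g(10) = 0.
The value of a disjunctive sum is the nim-sum of the parts.
Combined value = 6 ⊕ 0 = 6.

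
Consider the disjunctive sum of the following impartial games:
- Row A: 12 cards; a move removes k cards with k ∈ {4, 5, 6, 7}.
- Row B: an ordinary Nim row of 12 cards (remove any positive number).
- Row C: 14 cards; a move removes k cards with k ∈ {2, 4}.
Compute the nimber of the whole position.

13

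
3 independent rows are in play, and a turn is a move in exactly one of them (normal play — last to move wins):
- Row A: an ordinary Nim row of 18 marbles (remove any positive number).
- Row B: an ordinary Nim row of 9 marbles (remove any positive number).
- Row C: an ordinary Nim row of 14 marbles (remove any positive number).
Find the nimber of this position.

Row A is a plain Nim row of size 18, so its Grundy value is 18.
Row B is a plain Nim row of size 9, so its Grundy value is 9.
Row C is a plain Nim row of size 14, so its Grundy value is 14.
The value of a disjunctive sum is the nim-sum of the parts.
Combined value = 18 ⊕ 9 ⊕ 14 = 21.

21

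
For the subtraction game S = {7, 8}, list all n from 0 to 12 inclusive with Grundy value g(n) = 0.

0, 1, 2, 3, 4, 5, 6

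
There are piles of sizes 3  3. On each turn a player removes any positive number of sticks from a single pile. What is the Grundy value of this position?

Nim-sum: 3 ^ 3 = 0.

0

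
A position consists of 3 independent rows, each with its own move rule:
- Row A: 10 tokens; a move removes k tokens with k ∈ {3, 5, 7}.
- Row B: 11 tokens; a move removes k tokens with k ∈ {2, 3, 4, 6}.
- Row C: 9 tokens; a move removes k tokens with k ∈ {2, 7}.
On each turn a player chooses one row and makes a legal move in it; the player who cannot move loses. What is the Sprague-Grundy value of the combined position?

1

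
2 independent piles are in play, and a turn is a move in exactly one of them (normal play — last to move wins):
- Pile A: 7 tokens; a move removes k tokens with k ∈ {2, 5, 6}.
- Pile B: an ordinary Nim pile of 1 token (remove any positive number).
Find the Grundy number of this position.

2

Build the Grundy sequence for pile A with g(k) = mex{g(k−s) : s ∈ {2, 5, 6}, s ≤ k}:
g(0) = mex{} = 0
g(1) = mex{} = 0
g(2) = mex{0} = 1
g(3) = mex{0} = 1
g(4) = mex{1} = 0
g(5) = mex{0,1} = 2
g(6) = mex{0} = 1
g(7) = mex{0,1,2} = 3
So g(7) = 3.
Pile B is a plain Nim pile of size 1, so its Grundy value is 1.
By the Sprague-Grundy theorem, the Grundy value of a sum of independent games is the XOR of the component values.
Combined value = 3 ⊕ 1 = 2.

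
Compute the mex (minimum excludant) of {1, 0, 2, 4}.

3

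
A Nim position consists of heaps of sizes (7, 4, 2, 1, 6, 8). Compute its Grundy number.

Nim-sum: 7 XOR 4 XOR 2 XOR 1 XOR 6 XOR 8 = 14.

14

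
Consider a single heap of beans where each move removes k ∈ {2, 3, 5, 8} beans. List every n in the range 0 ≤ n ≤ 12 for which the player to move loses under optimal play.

0, 1, 7, 11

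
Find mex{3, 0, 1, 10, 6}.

2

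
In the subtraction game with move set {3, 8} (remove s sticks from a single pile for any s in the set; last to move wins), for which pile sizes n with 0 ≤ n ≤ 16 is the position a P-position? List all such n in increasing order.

0, 1, 2, 6, 7, 11, 12, 13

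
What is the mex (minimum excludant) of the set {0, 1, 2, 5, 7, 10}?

The values 0, 1, 2 are all present; 3 is the first non-negative integer missing from the set.

3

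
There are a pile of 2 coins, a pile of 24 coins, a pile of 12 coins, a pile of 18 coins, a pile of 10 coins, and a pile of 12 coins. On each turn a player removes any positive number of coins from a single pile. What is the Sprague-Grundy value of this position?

2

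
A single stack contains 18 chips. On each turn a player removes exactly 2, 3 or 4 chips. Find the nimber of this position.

Grundy values for subtraction set {2, 3, 4}:
k:     0  1  2  3  4  5  6  7  8  9 10 11 12 13 14 15 16 17 18
g(k):  0  0  1  1  2  2  0  0  1  1  2  2  0  0  1  1  2  2  0
So g(18) = 0.

0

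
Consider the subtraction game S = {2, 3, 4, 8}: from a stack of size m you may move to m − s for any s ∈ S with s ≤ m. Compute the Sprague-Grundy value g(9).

1

Compute g(0), g(1), … for moves {2, 3, 4, 8}:
k:     0  1  2  3  4  5  6  7  8  9
g(k):  0  0  1  1  2  2  0  0  1  1
So g(9) = 1.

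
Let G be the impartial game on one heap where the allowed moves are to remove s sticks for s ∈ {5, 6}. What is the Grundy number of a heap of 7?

Build the Grundy sequence with g(k) = mex{g(k−s) : s ∈ {5, 6}, s ≤ k}:
g(0) = mex{} = 0
g(1) = mex{} = 0
g(2) = mex{} = 0
g(3) = mex{} = 0
g(4) = mex{} = 0
g(5) = mex{0} = 1
g(6) = mex{0} = 1
g(7) = mex{0} = 1
So g(7) = 1.

1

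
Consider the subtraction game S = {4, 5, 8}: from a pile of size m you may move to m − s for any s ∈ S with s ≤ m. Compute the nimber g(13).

0

Compute g(0), g(1), … for moves {4, 5, 8}:
k:     0  1  2  3  4  5  6  7  8  9 10 11 12 13
g(k):  0  0  0  0  1  1  1  1  2  2  2  2  0  0
So g(13) = 0.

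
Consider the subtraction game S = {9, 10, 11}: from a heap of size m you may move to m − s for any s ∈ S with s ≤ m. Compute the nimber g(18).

2

Compute g(0), g(1), … for moves {9, 10, 11}:
k:     0  1  2  3  4  5  6  7  8  9 10 11 12 13 14 15 16 17 18
g(k):  0  0  0  0  0  0  0  0  0  1  1  1  1  1  1  1  1  1  2
So g(18) = 2.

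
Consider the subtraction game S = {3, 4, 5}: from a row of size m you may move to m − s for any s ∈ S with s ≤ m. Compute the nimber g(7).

Grundy values for subtraction set {3, 4, 5}:
k:     0  1  2  3  4  5  6  7
g(k):  0  0  0  1  1  1  2  2
So g(7) = 2.

2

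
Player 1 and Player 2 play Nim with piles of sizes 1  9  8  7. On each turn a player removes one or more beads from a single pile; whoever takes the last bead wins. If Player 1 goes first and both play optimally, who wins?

Player 1 wins

Compute the nim-sum pairwise:
1 XOR 9 = 8
8 XOR 8 = 0
0 XOR 7 = 7
The nim-sum is 7 ≠ 0, so this is an N-position: the player to move can win; Player 1 has a winning move.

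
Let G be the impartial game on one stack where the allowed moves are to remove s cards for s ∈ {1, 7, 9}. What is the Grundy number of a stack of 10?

0

Compute g(0), g(1), … for moves {1, 7, 9}:
g(0) = mex{} = 0
g(1) = mex{0} = 1
g(2) = mex{1} = 0
g(3) = mex{0} = 1
g(4) = mex{1} = 0
g(5) = mex{0} = 1
g(6) = mex{1} = 0
g(7) = mex{0} = 1
g(8) = mex{1} = 0
g(9) = mex{0} = 1
g(10) = mex{1} = 0
So g(10) = 0.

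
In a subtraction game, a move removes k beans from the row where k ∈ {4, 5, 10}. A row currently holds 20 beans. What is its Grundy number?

1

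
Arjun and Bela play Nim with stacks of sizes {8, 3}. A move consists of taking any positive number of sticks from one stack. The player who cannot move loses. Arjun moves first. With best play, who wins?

Arjun wins

Nim-sum: 8 XOR 3 = 11.
The nim-sum is 11 ≠ 0, so this is an N-position: the player to move can win; Arjun has a winning move.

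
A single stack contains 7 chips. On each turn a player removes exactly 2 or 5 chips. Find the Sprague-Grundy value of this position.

0

Compute g(0), g(1), … for moves {2, 5}:
g(0) = mex{} = 0
g(1) = mex{} = 0
g(2) = mex{0} = 1
g(3) = mex{0} = 1
g(4) = mex{1} = 0
g(5) = mex{0,1} = 2
g(6) = mex{0} = 1
g(7) = mex{1,2} = 0
So g(7) = 0.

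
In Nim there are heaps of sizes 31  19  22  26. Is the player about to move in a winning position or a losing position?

Nim-sum: 31 ^ 19 ^ 22 ^ 26 = 0.
The nim-sum is 0, so this is a P-position: the player to move is in a losing position under optimal play.

Losing position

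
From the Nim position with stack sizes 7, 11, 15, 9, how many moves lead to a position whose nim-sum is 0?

3

Bitwise XOR of the heap sizes:
  0111  (7)
  1011  (11)
  1111  (15)
  1001  (9)
  ----
  1010  (10)
The overall nim-sum is X = 10. A stack of size p has a winning move iff p XOR X < p (reduce it to p XOR X).
  7: 7 XOR 10 = 13 ≥ 7 — no move.
  11: 11 XOR 10 = 1 < 11 — winning move (to 1).
  15: 15 XOR 10 = 5 < 15 — winning move (to 5).
  9: 9 XOR 10 = 3 < 9 — winning move (to 3).
That gives 3 winning moves.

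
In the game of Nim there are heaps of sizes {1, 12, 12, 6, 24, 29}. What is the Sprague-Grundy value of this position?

2

Nim-sum: 1 XOR 12 XOR 12 XOR 6 XOR 24 XOR 29 = 2.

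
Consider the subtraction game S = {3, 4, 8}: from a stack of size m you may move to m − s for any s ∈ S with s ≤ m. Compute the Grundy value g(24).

Grundy values for subtraction set {3, 4, 8}:
k:     0  1  2  3  4  5  6  7  8  9 10 11 12 13 14 15 16 17 18 19 20 21 22 23 24
g(k):  0  0  0  1  1  1  2  0  2  3  1  3  0  0  0  1  1  1  2  0  2  3  1  3  0
So g(24) = 0.

0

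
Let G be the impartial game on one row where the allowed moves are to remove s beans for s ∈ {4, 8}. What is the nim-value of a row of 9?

2

Build the Grundy sequence with g(k) = mex{g(k−s) : s ∈ {4, 8}, s ≤ k}:
g(0) = mex{} = 0
g(1) = mex{} = 0
g(2) = mex{} = 0
g(3) = mex{} = 0
g(4) = mex{0} = 1
g(5) = mex{0} = 1
g(6) = mex{0} = 1
g(7) = mex{0} = 1
g(8) = mex{0,1} = 2
g(9) = mex{0,1} = 2
So g(9) = 2.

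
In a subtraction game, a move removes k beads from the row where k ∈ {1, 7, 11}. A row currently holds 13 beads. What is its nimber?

Compute g(0), g(1), … for moves {1, 7, 11}:
g(0) = mex{} = 0
g(1) = mex{0} = 1
g(2) = mex{1} = 0
g(3) = mex{0} = 1
g(4) = mex{1} = 0
g(5) = mex{0} = 1
g(6) = mex{1} = 0
g(7) = mex{0} = 1
g(8) = mex{1} = 0
g(9) = mex{0} = 1
g(10) = mex{1} = 0
g(11) = mex{0} = 1
g(12) = mex{1} = 0
g(13) = mex{0} = 1
So g(13) = 1.

1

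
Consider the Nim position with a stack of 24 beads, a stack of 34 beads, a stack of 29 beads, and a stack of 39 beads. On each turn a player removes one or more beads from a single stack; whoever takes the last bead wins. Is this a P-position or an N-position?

P-position

Nim-sum: 24 ⊕ 34 ⊕ 29 ⊕ 39 = 0.
The nim-sum is 0, so this is a P-position: the player to move is in a losing position under optimal play.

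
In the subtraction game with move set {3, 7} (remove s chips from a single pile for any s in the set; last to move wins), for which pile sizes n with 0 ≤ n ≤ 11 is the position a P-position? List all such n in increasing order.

0, 1, 2, 6, 10, 11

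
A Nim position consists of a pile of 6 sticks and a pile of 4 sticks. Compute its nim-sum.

Nim-sum: 6 ^ 4 = 2.

2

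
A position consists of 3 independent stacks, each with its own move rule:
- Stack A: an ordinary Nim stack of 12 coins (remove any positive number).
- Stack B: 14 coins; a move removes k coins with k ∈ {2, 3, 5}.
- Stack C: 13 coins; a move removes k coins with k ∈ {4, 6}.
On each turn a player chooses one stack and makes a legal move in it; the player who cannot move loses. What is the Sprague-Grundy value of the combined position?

12

Stack A is a plain Nim stack of size 12, so its Grundy value is 12.
For stack B, compute g(0), g(1), … with moves {2, 3, 5}:
k:     0  1  2  3  4  5  6  7  8  9 10 11 12 13 14
g(k):  0  0  1  1  2  2  3  0  0  1  1  2  2  3  0
So g(14) = 0.
For stack C, compute g(0), g(1), … with moves {4, 6}:
k:     0  1  2  3  4  5  6  7  8  9 10 11 12 13
g(k):  0  0  0  0  1  1  1  1  2  2  0  0  0  0
So g(13) = 0.
By the Sprague-Grundy theorem, the Grundy value of a sum of independent games is the XOR of the component values.
Combined value = 12 XOR 0 XOR 0 = 12.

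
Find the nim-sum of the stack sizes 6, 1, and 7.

Compute the nim-sum pairwise:
6 ⊕ 1 = 7
7 ⊕ 7 = 0

0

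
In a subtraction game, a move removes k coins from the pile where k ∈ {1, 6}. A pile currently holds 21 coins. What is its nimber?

Grundy values for subtraction set {1, 6}:
k:     0  1  2  3  4  5  6  7  8  9 10 11 12 13 14 15 16 17 18 19 20 21
g(k):  0  1  0  1  0  1  2  0  1  0  1  0  1  2  0  1  0  1  0  1  2  0
So g(21) = 0.

0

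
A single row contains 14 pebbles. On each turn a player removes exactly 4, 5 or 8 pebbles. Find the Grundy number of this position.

Grundy values for subtraction set {4, 5, 8}:
g(0) = mex{} = 0
g(1) = mex{} = 0
g(2) = mex{} = 0
g(3) = mex{} = 0
g(4) = mex{0} = 1
g(5) = mex{0} = 1
g(6) = mex{0} = 1
g(7) = mex{0} = 1
g(8) = mex{0,1} = 2
g(9) = mex{0,1} = 2
g(10) = mex{0,1} = 2
g(11) = mex{0,1} = 2
g(12) = mex{1,2} = 0
g(13) = mex{1,2} = 0
g(14) = mex{1,2} = 0
So g(14) = 0.

0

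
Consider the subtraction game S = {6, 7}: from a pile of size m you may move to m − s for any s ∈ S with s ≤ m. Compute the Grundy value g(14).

0

Build the Grundy sequence with g(k) = mex{g(k−s) : s ∈ {6, 7}, s ≤ k}:
g(0) = mex{} = 0
g(1) = mex{} = 0
g(2) = mex{} = 0
g(3) = mex{} = 0
g(4) = mex{} = 0
g(5) = mex{} = 0
g(6) = mex{0} = 1
g(7) = mex{0} = 1
g(8) = mex{0} = 1
g(9) = mex{0} = 1
g(10) = mex{0} = 1
g(11) = mex{0} = 1
g(12) = mex{0,1} = 2
g(13) = mex{1} = 0
g(14) = mex{1} = 0
So g(14) = 0.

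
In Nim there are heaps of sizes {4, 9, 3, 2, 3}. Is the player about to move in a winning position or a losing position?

Compute the nim-sum pairwise:
4 ⊕ 9 = 13
13 ⊕ 3 = 14
14 ⊕ 2 = 12
12 ⊕ 3 = 15
The nim-sum is 15 ≠ 0, so this is an N-position: the player to move can win.

Winning position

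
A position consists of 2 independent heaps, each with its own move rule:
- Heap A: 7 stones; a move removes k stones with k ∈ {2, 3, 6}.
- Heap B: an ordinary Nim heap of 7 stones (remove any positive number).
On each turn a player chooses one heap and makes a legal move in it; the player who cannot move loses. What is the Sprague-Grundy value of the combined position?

Grundy values for heap A (subtraction set {2, 3, 6}):
g(0) = mex{} = 0
g(1) = mex{} = 0
g(2) = mex{0} = 1
g(3) = mex{0} = 1
g(4) = mex{0,1} = 2
g(5) = mex{1} = 0
g(6) = mex{0,1,2} = 3
g(7) = mex{0,2} = 1
So g(7) = 1.
Heap B is a plain Nim heap of size 7, so its Grundy value is 7.
By the Sprague-Grundy theorem, the Grundy value of a sum of independent games is the XOR of the component values.
Combined value = 1 XOR 7 = 6.

6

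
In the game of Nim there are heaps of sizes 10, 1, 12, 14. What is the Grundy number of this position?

9

Bitwise XOR of the heap sizes:
  1010  (10)
  0001  (1)
  1100  (12)
  1110  (14)
  ----
  1001  (9)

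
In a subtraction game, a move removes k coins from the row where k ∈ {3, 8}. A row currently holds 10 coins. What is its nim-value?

1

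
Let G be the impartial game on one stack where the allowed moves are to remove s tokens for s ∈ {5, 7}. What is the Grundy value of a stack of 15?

0

Build the Grundy sequence with g(k) = mex{g(k−s) : s ∈ {5, 7}, s ≤ k}:
k:     0  1  2  3  4  5  6  7  8  9 10 11 12 13 14 15
g(k):  0  0  0  0  0  1  1  1  1  1  2  2  0  0  0  0
So g(15) = 0.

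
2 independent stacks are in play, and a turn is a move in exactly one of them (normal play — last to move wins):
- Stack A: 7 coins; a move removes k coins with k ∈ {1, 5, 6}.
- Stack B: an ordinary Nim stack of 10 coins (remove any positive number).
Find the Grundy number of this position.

9

Build the Grundy sequence for stack A with g(k) = mex{g(k−s) : s ∈ {1, 5, 6}, s ≤ k}:
g(0) = mex{} = 0
g(1) = mex{0} = 1
g(2) = mex{1} = 0
g(3) = mex{0} = 1
g(4) = mex{1} = 0
g(5) = mex{0} = 1
g(6) = mex{0,1} = 2
g(7) = mex{0,1,2} = 3
So g(7) = 3.
Stack B is a plain Nim stack of size 10, so its Grundy value is 10.
The value of a disjunctive sum is the nim-sum of the parts.
Combined value = 3 ⊕ 10 = 9.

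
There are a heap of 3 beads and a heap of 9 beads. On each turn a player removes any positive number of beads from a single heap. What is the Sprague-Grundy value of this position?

10

Write each in binary and XOR column by column:
  0011  (3)
  1001  (9)
  ----
  1010  (10)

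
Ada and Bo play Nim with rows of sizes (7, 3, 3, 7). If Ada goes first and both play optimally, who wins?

Bitwise XOR of the heap sizes:
  111  (7)
  011  (3)
  011  (3)
  111  (7)
  ---
  000  (0)
The nim-sum is 0, so this is a P-position: the player to move is in a losing position under optimal play; Ada is about to move from it and so loses — Bo wins.

Bo wins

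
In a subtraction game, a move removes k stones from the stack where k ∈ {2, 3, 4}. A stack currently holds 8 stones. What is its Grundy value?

1

Compute g(0), g(1), … for moves {2, 3, 4}:
g(0) = mex{} = 0
g(1) = mex{} = 0
g(2) = mex{0} = 1
g(3) = mex{0} = 1
g(4) = mex{0,1} = 2
g(5) = mex{0,1} = 2
g(6) = mex{1,2} = 0
g(7) = mex{1,2} = 0
g(8) = mex{0,2} = 1
So g(8) = 1.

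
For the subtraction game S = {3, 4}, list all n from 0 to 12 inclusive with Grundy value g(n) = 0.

0, 1, 2, 7, 8, 9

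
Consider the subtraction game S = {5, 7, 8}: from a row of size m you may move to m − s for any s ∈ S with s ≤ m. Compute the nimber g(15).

Grundy values for subtraction set {5, 7, 8}:
k:     0  1  2  3  4  5  6  7  8  9 10 11 12 13 14 15
g(k):  0  0  0  0  0  1  1  1  1  1  2  2  2  0  0  0
So g(15) = 0.

0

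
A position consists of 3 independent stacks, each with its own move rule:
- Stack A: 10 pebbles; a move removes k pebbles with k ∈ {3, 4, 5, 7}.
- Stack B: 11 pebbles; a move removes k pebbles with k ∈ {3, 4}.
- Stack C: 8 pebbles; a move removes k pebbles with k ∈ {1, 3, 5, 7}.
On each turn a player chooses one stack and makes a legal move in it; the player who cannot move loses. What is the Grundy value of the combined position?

1

Build the Grundy sequence for stack A with g(k) = mex{g(k−s) : s ∈ {3, 4, 5, 7}, s ≤ k}:
g(0) = mex{} = 0
g(1) = mex{} = 0
g(2) = mex{} = 0
g(3) = mex{0} = 1
g(4) = mex{0} = 1
g(5) = mex{0} = 1
g(6) = mex{0,1} = 2
g(7) = mex{0,1} = 2
g(8) = mex{0,1} = 2
g(9) = mex{0,1,2} = 3
g(10) = mex{1,2} = 0
So g(10) = 0.
Build the Grundy sequence for stack B with g(k) = mex{g(k−s) : s ∈ {3, 4}, s ≤ k}:
g(0) = mex{} = 0
g(1) = mex{} = 0
g(2) = mex{} = 0
g(3) = mex{0} = 1
g(4) = mex{0} = 1
g(5) = mex{0} = 1
g(6) = mex{0,1} = 2
g(7) = mex{1} = 0
g(8) = mex{1} = 0
g(9) = mex{1,2} = 0
g(10) = mex{0,2} = 1
g(11) = mex{0} = 1
So g(11) = 1.
For stack C, compute g(0), g(1), … with moves {1, 3, 5, 7}:
k:     0  1  2  3  4  5  6  7  8
g(k):  0  1  0  1  0  1  0  1  0
So g(8) = 0.
The value of a disjunctive sum is the nim-sum of the parts.
Combined value = 0 ⊕ 1 ⊕ 0 = 1.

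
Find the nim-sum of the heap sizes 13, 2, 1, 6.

8

Nim-sum: 13 XOR 2 XOR 1 XOR 6 = 8.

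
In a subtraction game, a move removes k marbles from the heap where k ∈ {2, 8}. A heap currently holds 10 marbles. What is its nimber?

Build the Grundy sequence with g(k) = mex{g(k−s) : s ∈ {2, 8}, s ≤ k}:
k:     0  1  2  3  4  5  6  7  8  9 10
g(k):  0  0  1  1  0  0  1  1  2  2  0
So g(10) = 0.

0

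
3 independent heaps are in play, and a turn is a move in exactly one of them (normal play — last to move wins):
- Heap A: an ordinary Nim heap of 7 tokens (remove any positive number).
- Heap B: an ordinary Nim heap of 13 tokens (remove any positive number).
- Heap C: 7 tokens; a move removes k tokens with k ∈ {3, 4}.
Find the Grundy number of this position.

10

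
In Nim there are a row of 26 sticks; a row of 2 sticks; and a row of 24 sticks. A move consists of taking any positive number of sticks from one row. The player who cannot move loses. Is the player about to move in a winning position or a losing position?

Losing position

Nim-sum: 26 XOR 2 XOR 24 = 0.
The nim-sum is 0, so this is a P-position: the player to move is in a losing position under optimal play.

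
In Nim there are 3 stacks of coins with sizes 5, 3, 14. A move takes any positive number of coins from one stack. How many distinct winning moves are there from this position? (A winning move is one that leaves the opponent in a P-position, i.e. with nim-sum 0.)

1

Nim-sum: 5 ⊕ 3 ⊕ 14 = 8.
The overall nim-sum is X = 8. A stack of size p has a winning move iff p XOR X < p (reduce it to p XOR X).
  5: 5 XOR 8 = 13 ≥ 5 — no move.
  3: 3 XOR 8 = 11 ≥ 3 — no move.
  14: 14 XOR 8 = 6 < 14 — winning move (to 6).
That gives 1 winning move.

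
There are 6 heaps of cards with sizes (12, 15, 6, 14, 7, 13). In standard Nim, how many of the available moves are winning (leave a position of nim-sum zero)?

3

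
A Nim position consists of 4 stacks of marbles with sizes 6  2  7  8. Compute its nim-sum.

11

Nim-sum: 6 ^ 2 ^ 7 ^ 8 = 11.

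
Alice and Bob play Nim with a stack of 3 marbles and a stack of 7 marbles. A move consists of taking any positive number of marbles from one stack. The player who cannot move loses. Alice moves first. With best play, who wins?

Alice wins

Compute the nim-sum pairwise:
3 ⊕ 7 = 4
The nim-sum is 4 ≠ 0, so this is an N-position: the player to move can win; Alice has a winning move.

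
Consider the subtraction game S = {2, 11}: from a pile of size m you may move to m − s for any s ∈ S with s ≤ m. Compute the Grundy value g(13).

0

Build the Grundy sequence with g(k) = mex{g(k−s) : s ∈ {2, 11}, s ≤ k}:
k:     0  1  2  3  4  5  6  7  8  9 10 11 12 13
g(k):  0  0  1  1  0  0  1  1  0  0  1  1  2  0
So g(13) = 0.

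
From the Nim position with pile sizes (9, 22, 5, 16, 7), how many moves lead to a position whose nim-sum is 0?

1

Nim-sum: 9 ⊕ 22 ⊕ 5 ⊕ 16 ⊕ 7 = 13.
The overall nim-sum is X = 13. A pile of size p has a winning move iff p XOR X < p (reduce it to p XOR X).
  9: 9 XOR 13 = 4 < 9 — winning move (to 4).
  22: 22 XOR 13 = 27 ≥ 22 — no move.
  5: 5 XOR 13 = 8 ≥ 5 — no move.
  16: 16 XOR 13 = 29 ≥ 16 — no move.
  7: 7 XOR 13 = 10 ≥ 7 — no move.
That gives 1 winning move.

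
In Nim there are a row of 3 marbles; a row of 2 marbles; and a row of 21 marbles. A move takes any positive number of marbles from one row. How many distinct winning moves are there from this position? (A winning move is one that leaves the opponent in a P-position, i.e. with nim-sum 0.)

Nim-sum: 3 XOR 2 XOR 21 = 20.
The overall nim-sum is X = 20. A row of size p has a winning move iff p XOR X < p (reduce it to p XOR X).
  3: 3 XOR 20 = 23 ≥ 3 — no move.
  2: 2 XOR 20 = 22 ≥ 2 — no move.
  21: 21 XOR 20 = 1 < 21 — winning move (to 1).
That gives 1 winning move.

1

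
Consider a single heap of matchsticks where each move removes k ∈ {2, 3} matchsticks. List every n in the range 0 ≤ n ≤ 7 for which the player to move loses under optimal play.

Compute g(0), g(1), … for moves {2, 3}:
k:     0  1  2  3  4  5  6  7
g(k):  0  0  1  1  2  0  0  1
The P-positions (g = 0) in 0..7 are 0, 1, 5, 6.

0, 1, 5, 6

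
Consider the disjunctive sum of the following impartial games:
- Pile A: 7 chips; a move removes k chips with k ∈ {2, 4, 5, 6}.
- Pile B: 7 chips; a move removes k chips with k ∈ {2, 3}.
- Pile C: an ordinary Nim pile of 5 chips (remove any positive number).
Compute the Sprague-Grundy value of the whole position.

7

Build the Grundy sequence for pile A with g(k) = mex{g(k−s) : s ∈ {2, 4, 5, 6}, s ≤ k}:
g(0) = mex{} = 0
g(1) = mex{} = 0
g(2) = mex{0} = 1
g(3) = mex{0} = 1
g(4) = mex{0,1} = 2
g(5) = mex{0,1} = 2
g(6) = mex{0,1,2} = 3
g(7) = mex{0,1,2} = 3
So g(7) = 3.
Build the Grundy sequence for pile B with g(k) = mex{g(k−s) : s ∈ {2, 3}, s ≤ k}:
k:     0  1  2  3  4  5  6  7
g(k):  0  0  1  1  2  0  0  1
So g(7) = 1.
Pile C is a plain Nim pile of size 5, so its Grundy value is 5.
By the Sprague-Grundy theorem, the Grundy value of a sum of independent games is the XOR of the component values.
Combined value = 3 ⊕ 1 ⊕ 5 = 7.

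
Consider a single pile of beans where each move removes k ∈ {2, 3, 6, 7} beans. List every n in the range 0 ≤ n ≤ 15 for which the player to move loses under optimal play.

0, 1, 5, 9, 10, 14

Build the Grundy sequence with g(k) = mex{g(k−s) : s ∈ {2, 3, 6, 7}, s ≤ k}:
k:     0  1  2  3  4  5  6  7  8  9 10 11 12 13 14 15
g(k):  0  0  1  1  2  0  3  1  2  0  0  1  1  2  0  3
The P-positions (g = 0) in 0..15 are 0, 1, 5, 9, 10, 14.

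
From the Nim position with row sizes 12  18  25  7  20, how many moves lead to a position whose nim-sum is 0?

Compute the nim-sum pairwise:
12 XOR 18 = 30
30 XOR 25 = 7
7 XOR 7 = 0
0 XOR 20 = 20
The overall nim-sum is X = 20. A row of size p has a winning move iff p XOR X < p (reduce it to p XOR X).
  12: 12 XOR 20 = 24 ≥ 12 — no move.
  18: 18 XOR 20 = 6 < 18 — winning move (to 6).
  25: 25 XOR 20 = 13 < 25 — winning move (to 13).
  7: 7 XOR 20 = 19 ≥ 7 — no move.
  20: 20 XOR 20 = 0 < 20 — winning move (to 0).
That gives 3 winning moves.

3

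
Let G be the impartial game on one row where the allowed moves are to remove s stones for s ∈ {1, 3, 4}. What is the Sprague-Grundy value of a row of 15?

1

Build the Grundy sequence with g(k) = mex{g(k−s) : s ∈ {1, 3, 4}, s ≤ k}:
k:     0  1  2  3  4  5  6  7  8  9 10 11 12 13 14 15
g(k):  0  1  0  1  2  3  2  0  1  0  1  2  3  2  0  1
So g(15) = 1.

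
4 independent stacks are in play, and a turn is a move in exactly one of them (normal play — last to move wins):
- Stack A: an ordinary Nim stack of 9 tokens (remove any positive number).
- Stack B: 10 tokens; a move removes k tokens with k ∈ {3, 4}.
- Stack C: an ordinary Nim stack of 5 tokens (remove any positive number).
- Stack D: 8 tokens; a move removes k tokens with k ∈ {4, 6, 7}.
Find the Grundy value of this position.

Stack A is a plain Nim stack of size 9, so its Grundy value is 9.
Build the Grundy sequence for stack B with g(k) = mex{g(k−s) : s ∈ {3, 4}, s ≤ k}:
g(0) = mex{} = 0
g(1) = mex{} = 0
g(2) = mex{} = 0
g(3) = mex{0} = 1
g(4) = mex{0} = 1
g(5) = mex{0} = 1
g(6) = mex{0,1} = 2
g(7) = mex{1} = 0
g(8) = mex{1} = 0
g(9) = mex{1,2} = 0
g(10) = mex{0,2} = 1
So g(10) = 1.
Stack C is a plain Nim stack of size 5, so its Grundy value is 5.
Build the Grundy sequence for stack D with g(k) = mex{g(k−s) : s ∈ {4, 6, 7}, s ≤ k}:
g(0) = mex{} = 0
g(1) = mex{} = 0
g(2) = mex{} = 0
g(3) = mex{} = 0
g(4) = mex{0} = 1
g(5) = mex{0} = 1
g(6) = mex{0} = 1
g(7) = mex{0} = 1
g(8) = mex{0,1} = 2
So g(8) = 2.
By the Sprague-Grundy theorem, the Grundy value of a sum of independent games is the XOR of the component values.
Combined value = 9 XOR 1 XOR 5 XOR 2 = 15.

15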